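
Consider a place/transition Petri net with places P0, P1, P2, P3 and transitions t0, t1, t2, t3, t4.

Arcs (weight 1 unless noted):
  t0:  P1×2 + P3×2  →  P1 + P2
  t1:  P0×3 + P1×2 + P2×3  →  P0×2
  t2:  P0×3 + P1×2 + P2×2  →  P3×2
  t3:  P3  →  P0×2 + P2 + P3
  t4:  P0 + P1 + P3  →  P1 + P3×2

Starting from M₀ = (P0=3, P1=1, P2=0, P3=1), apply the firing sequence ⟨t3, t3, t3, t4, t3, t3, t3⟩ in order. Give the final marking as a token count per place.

step 1: fire t3:  (P0=3, P1=1, P2=0, P3=1) → (P0=5, P1=1, P2=1, P3=1)
step 2: fire t3:  (P0=5, P1=1, P2=1, P3=1) → (P0=7, P1=1, P2=2, P3=1)
step 3: fire t3:  (P0=7, P1=1, P2=2, P3=1) → (P0=9, P1=1, P2=3, P3=1)
step 4: fire t4:  (P0=9, P1=1, P2=3, P3=1) → (P0=8, P1=1, P2=3, P3=2)
step 5: fire t3:  (P0=8, P1=1, P2=3, P3=2) → (P0=10, P1=1, P2=4, P3=2)
step 6: fire t3:  (P0=10, P1=1, P2=4, P3=2) → (P0=12, P1=1, P2=5, P3=2)
step 7: fire t3:  (P0=12, P1=1, P2=5, P3=2) → (P0=14, P1=1, P2=6, P3=2)

(P0=14, P1=1, P2=6, P3=2)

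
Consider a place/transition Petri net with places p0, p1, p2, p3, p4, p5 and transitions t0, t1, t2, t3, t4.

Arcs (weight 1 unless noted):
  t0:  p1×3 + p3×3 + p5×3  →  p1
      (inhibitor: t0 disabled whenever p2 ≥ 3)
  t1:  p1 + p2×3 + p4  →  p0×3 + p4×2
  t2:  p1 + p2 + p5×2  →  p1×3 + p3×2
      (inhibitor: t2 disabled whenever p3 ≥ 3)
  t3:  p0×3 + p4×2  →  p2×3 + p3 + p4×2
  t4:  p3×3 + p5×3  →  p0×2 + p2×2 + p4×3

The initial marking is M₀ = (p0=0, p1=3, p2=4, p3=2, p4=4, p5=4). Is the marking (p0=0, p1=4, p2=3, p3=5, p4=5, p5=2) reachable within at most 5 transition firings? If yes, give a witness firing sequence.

YES — reachable via ⟨t1, t2, t3⟩ (3 firings)

step 1: fire t1:  (p0=0, p1=3, p2=4, p3=2, p4=4, p5=4) → (p0=3, p1=2, p2=1, p3=2, p4=5, p5=4)
step 2: fire t2:  (p0=3, p1=2, p2=1, p3=2, p4=5, p5=4) → (p0=3, p1=4, p2=0, p3=4, p4=5, p5=2)
step 3: fire t3:  (p0=3, p1=4, p2=0, p3=4, p4=5, p5=2) → (p0=0, p1=4, p2=3, p3=5, p4=5, p5=2)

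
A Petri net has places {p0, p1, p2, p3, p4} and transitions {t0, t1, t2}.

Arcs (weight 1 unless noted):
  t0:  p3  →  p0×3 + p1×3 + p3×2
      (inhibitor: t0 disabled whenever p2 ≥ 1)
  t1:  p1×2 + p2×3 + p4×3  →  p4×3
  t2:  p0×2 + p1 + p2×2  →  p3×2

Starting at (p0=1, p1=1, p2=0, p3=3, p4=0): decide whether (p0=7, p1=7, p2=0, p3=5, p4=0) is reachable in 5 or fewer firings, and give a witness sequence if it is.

step 1: fire t0:  (p0=1, p1=1, p2=0, p3=3, p4=0) → (p0=4, p1=4, p2=0, p3=4, p4=0)
step 2: fire t0:  (p0=4, p1=4, p2=0, p3=4, p4=0) → (p0=7, p1=7, p2=0, p3=5, p4=0)

YES — reachable via ⟨t0, t0⟩ (2 firings)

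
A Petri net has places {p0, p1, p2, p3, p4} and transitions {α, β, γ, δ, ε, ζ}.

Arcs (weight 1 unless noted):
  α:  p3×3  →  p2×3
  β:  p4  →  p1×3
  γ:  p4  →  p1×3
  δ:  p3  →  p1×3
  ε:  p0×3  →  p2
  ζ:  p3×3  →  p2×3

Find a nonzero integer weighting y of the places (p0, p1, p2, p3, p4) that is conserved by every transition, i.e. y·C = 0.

Incidence matrix C (rows=places, cols=transitions):
        α    β    γ    δ    ε    ζ
   p0   0    0    0    0   -3    0
   p1   0    3    3    3    0    0
   p2   3    0    0    0    1    3
   p3  -3    0    0   -1    0   -3
   p4   0   -1   -1    0    0    0

Candidate y = [1, 1, 3, 3, 3]; check y·C column-wise:
  col α: 1·0 + 1·0 + 3·3 + 3·-3 + 3·0 = 0
  col β: 1·0 + 1·3 + 3·0 + 3·0 + 3·-1 = 0
  col γ: 1·0 + 1·3 + 3·0 + 3·0 + 3·-1 = 0
  col δ: 1·0 + 1·3 + 3·0 + 3·-1 + 3·0 = 0
  col ε: 1·-3 + 1·0 + 3·1 + 3·0 + 3·0 = 0
  col ζ: 1·0 + 1·0 + 3·3 + 3·-3 + 3·0 = 0

y = (p0:1, p1:1, p2:3, p3:3, p4:3)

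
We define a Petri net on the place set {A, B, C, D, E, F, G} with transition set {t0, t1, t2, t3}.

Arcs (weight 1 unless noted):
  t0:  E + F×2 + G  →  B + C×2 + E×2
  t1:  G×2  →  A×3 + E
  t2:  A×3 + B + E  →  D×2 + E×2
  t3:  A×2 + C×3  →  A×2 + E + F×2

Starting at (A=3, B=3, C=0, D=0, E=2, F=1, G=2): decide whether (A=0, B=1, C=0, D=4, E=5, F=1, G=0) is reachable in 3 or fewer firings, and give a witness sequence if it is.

YES — reachable via ⟨t1, t2, t2⟩ (3 firings)

step 1: fire t1:  (A=3, B=3, C=0, D=0, E=2, F=1, G=2) → (A=6, B=3, C=0, D=0, E=3, F=1, G=0)
step 2: fire t2:  (A=6, B=3, C=0, D=0, E=3, F=1, G=0) → (A=3, B=2, C=0, D=2, E=4, F=1, G=0)
step 3: fire t2:  (A=3, B=2, C=0, D=2, E=4, F=1, G=0) → (A=0, B=1, C=0, D=4, E=5, F=1, G=0)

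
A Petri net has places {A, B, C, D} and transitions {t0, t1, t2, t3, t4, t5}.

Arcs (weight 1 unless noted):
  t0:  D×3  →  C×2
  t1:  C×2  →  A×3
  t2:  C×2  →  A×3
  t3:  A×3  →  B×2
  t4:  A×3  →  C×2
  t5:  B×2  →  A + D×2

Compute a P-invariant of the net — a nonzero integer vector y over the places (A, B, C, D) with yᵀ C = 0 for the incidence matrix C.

Incidence matrix C (rows=places, cols=transitions):
       t0   t1   t2   t3   t4   t5
    A   0    3    3   -3   -3    1
    B   0    0    0    2    0   -2
    C   2   -2   -2    0    2    0
    D  -3    0    0    0    0    2

Candidate y = [2, 3, 3, 2]; check y·C column-wise:
  col t0: 2·0 + 3·0 + 3·2 + 2·-3 = 0
  col t1: 2·3 + 3·0 + 3·-2 + 2·0 = 0
  col t2: 2·3 + 3·0 + 3·-2 + 2·0 = 0
  col t3: 2·-3 + 3·2 + 3·0 + 2·0 = 0
  col t4: 2·-3 + 3·0 + 3·2 + 2·0 = 0
  col t5: 2·1 + 3·-2 + 3·0 + 2·2 = 0

y = (A:2, B:3, C:3, D:2)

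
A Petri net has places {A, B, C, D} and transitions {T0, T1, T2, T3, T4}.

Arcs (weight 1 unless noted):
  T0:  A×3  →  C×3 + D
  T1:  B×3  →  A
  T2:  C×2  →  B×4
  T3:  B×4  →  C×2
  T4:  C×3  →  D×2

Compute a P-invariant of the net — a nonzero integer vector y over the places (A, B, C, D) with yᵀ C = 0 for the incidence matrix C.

y = (A:3, B:1, C:2, D:3)

Incidence matrix C (rows=places, cols=transitions):
       T0   T1   T2   T3   T4
    A  -3    1    0    0    0
    B   0   -3    4   -4    0
    C   3    0   -2    2   -3
    D   1    0    0    0    2

Candidate y = [3, 1, 2, 3]; check y·C column-wise:
  col T0: 3·-3 + 1·0 + 2·3 + 3·1 = 0
  col T1: 3·1 + 1·-3 + 2·0 + 3·0 = 0
  col T2: 3·0 + 1·4 + 2·-2 + 3·0 = 0
  col T3: 3·0 + 1·-4 + 2·2 + 3·0 = 0
  col T4: 3·0 + 1·0 + 2·-3 + 3·2 = 0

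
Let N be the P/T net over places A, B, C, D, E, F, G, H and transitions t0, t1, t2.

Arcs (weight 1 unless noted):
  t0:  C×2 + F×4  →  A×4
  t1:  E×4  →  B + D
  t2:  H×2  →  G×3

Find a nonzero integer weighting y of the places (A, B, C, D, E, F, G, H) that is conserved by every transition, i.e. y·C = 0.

y = (A:1, B:0, C:2, D:0, E:0, F:0, G:0, H:0)

Incidence matrix C (rows=places, cols=transitions):
       t0   t1   t2
    A   4    0    0
    B   0    1    0
    C  -2    0    0
    D   0    1    0
    E   0   -4    0
    F  -4    0    0
    G   0    0    3
    H   0    0   -2

Candidate y = [1, 0, 2, 0, 0, 0, 0, 0]; check y·C column-wise:
  col t0: 1·4 + 2·-2 + 0·-4 = 0
  col t1: 1·0 + 0·1 + 2·0 + 0·1 + 0·-4 = 0
  col t2: 1·0 + 2·0 + 0·3 + 0·-2 = 0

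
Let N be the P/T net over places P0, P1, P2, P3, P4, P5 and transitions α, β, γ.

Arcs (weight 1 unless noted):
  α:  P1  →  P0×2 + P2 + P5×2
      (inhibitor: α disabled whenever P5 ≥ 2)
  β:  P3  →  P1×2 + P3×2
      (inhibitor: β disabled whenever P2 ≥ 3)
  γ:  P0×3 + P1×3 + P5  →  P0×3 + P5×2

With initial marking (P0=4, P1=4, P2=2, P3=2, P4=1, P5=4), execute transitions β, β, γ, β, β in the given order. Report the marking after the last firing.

step 1: fire β:  (P0=4, P1=4, P2=2, P3=2, P4=1, P5=4) → (P0=4, P1=6, P2=2, P3=3, P4=1, P5=4)
step 2: fire β:  (P0=4, P1=6, P2=2, P3=3, P4=1, P5=4) → (P0=4, P1=8, P2=2, P3=4, P4=1, P5=4)
step 3: fire γ:  (P0=4, P1=8, P2=2, P3=4, P4=1, P5=4) → (P0=4, P1=5, P2=2, P3=4, P4=1, P5=5)
step 4: fire β:  (P0=4, P1=5, P2=2, P3=4, P4=1, P5=5) → (P0=4, P1=7, P2=2, P3=5, P4=1, P5=5)
step 5: fire β:  (P0=4, P1=7, P2=2, P3=5, P4=1, P5=5) → (P0=4, P1=9, P2=2, P3=6, P4=1, P5=5)

(P0=4, P1=9, P2=2, P3=6, P4=1, P5=5)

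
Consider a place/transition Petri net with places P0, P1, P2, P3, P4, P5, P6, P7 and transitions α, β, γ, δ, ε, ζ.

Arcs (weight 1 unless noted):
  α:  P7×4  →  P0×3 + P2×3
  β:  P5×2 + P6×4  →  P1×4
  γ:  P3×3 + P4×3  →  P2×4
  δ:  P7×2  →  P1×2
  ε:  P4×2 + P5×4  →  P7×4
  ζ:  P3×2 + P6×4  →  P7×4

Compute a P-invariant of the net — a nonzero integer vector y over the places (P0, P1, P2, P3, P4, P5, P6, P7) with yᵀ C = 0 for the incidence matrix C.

y = (P0:3, P1:0, P2:-3, P3:4, P4:-8, P5:4, P6:-2, P7:0)

Incidence matrix C (rows=places, cols=transitions):
        α    β    γ    δ    ε    ζ
   P0   3    0    0    0    0    0
   P1   0    4    0    2    0    0
   P2   3    0    4    0    0    0
   P3   0    0   -3    0    0   -2
   P4   0    0   -3    0   -2    0
   P5   0   -2    0    0   -4    0
   P6   0   -4    0    0    0   -4
   P7  -4    0    0   -2    4    4

Candidate y = [3, 0, -3, 4, -8, 4, -2, 0]; check y·C column-wise:
  col α: 3·3 + -3·3 + 4·0 + -8·0 + 4·0 + -2·0 + 0·-4 = 0
  col β: 3·0 + 0·4 + -3·0 + 4·0 + -8·0 + 4·-2 + -2·-4 = 0
  col γ: 3·0 + -3·4 + 4·-3 + -8·-3 + 4·0 + -2·0 = 0
  col δ: 3·0 + 0·2 + -3·0 + 4·0 + -8·0 + 4·0 + -2·0 + 0·-2 = 0
  col ε: 3·0 + -3·0 + 4·0 + -8·-2 + 4·-4 + -2·0 + 0·4 = 0
  col ζ: 3·0 + -3·0 + 4·-2 + -8·0 + 4·0 + -2·-4 + 0·4 = 0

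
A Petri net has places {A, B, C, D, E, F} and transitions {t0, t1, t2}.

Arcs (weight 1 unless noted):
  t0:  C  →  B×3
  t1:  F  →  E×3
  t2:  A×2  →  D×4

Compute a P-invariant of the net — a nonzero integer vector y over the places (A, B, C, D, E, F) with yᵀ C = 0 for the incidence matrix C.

y = (A:0, B:1, C:3, D:0, E:0, F:0)

Incidence matrix C (rows=places, cols=transitions):
       t0   t1   t2
    A   0    0   -2
    B   3    0    0
    C  -1    0    0
    D   0    0    4
    E   0    3    0
    F   0   -1    0

Candidate y = [0, 1, 3, 0, 0, 0]; check y·C column-wise:
  col t0: 1·3 + 3·-1 = 0
  col t1: 1·0 + 3·0 + 0·3 + 0·-1 = 0
  col t2: 0·-2 + 1·0 + 3·0 + 0·4 = 0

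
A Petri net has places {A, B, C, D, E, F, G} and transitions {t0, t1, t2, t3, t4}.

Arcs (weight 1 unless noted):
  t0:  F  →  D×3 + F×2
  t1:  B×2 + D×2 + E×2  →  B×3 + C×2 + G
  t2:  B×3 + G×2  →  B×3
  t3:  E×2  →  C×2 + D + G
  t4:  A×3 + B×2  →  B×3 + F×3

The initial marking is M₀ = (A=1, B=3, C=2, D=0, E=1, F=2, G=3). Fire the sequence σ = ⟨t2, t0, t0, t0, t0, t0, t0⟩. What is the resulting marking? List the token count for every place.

step 1: fire t2:  (A=1, B=3, C=2, D=0, E=1, F=2, G=3) → (A=1, B=3, C=2, D=0, E=1, F=2, G=1)
step 2: fire t0:  (A=1, B=3, C=2, D=0, E=1, F=2, G=1) → (A=1, B=3, C=2, D=3, E=1, F=3, G=1)
step 3: fire t0:  (A=1, B=3, C=2, D=3, E=1, F=3, G=1) → (A=1, B=3, C=2, D=6, E=1, F=4, G=1)
step 4: fire t0:  (A=1, B=3, C=2, D=6, E=1, F=4, G=1) → (A=1, B=3, C=2, D=9, E=1, F=5, G=1)
step 5: fire t0:  (A=1, B=3, C=2, D=9, E=1, F=5, G=1) → (A=1, B=3, C=2, D=12, E=1, F=6, G=1)
step 6: fire t0:  (A=1, B=3, C=2, D=12, E=1, F=6, G=1) → (A=1, B=3, C=2, D=15, E=1, F=7, G=1)
step 7: fire t0:  (A=1, B=3, C=2, D=15, E=1, F=7, G=1) → (A=1, B=3, C=2, D=18, E=1, F=8, G=1)

(A=1, B=3, C=2, D=18, E=1, F=8, G=1)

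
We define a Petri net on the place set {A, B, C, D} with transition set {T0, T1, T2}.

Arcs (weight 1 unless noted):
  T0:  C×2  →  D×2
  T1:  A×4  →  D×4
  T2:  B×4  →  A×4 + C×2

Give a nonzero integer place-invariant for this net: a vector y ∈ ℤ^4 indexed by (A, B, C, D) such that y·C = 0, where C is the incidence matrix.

Incidence matrix C (rows=places, cols=transitions):
       T0   T1   T2
    A   0   -4    4
    B   0    0   -4
    C  -2    0    2
    D   2    4    0

Candidate y = [2, 3, 2, 2]; check y·C column-wise:
  col T0: 2·0 + 3·0 + 2·-2 + 2·2 = 0
  col T1: 2·-4 + 3·0 + 2·0 + 2·4 = 0
  col T2: 2·4 + 3·-4 + 2·2 + 2·0 = 0

y = (A:2, B:3, C:2, D:2)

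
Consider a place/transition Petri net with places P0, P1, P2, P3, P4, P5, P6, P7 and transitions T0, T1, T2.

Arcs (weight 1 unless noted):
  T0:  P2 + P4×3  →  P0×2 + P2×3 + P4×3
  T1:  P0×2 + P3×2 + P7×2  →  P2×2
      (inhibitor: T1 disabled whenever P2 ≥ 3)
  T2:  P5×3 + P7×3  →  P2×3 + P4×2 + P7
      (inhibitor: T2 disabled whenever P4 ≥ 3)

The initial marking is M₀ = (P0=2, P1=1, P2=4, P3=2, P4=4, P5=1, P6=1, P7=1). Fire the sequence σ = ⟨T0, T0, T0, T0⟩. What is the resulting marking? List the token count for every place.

step 1: fire T0:  (P0=2, P1=1, P2=4, P3=2, P4=4, P5=1, P6=1, P7=1) → (P0=4, P1=1, P2=6, P3=2, P4=4, P5=1, P6=1, P7=1)
step 2: fire T0:  (P0=4, P1=1, P2=6, P3=2, P4=4, P5=1, P6=1, P7=1) → (P0=6, P1=1, P2=8, P3=2, P4=4, P5=1, P6=1, P7=1)
step 3: fire T0:  (P0=6, P1=1, P2=8, P3=2, P4=4, P5=1, P6=1, P7=1) → (P0=8, P1=1, P2=10, P3=2, P4=4, P5=1, P6=1, P7=1)
step 4: fire T0:  (P0=8, P1=1, P2=10, P3=2, P4=4, P5=1, P6=1, P7=1) → (P0=10, P1=1, P2=12, P3=2, P4=4, P5=1, P6=1, P7=1)

(P0=10, P1=1, P2=12, P3=2, P4=4, P5=1, P6=1, P7=1)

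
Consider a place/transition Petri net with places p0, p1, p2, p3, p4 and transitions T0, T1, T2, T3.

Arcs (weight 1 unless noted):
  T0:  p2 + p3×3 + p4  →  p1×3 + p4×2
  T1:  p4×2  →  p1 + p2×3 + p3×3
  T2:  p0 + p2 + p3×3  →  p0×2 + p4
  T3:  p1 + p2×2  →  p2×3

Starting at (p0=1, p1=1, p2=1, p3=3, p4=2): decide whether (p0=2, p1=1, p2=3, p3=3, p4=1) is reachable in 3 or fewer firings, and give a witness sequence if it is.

NO — not reachable within 3 firings

depth 0: 1 marking
depth 1: 4 markings reached so far
depth 2: 7 markings reached so far
depth 3: 13 markings reached so far
target is not among the 13 markings reachable within 3 steps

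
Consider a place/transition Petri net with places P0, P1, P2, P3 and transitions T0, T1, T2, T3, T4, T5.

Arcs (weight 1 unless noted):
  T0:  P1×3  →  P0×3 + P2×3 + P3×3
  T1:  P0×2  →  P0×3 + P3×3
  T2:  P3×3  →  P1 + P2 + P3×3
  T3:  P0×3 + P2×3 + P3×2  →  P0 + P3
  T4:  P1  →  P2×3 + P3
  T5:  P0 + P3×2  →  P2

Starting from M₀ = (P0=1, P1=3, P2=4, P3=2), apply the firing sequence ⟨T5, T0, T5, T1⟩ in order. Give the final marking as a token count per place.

step 1: fire T5:  (P0=1, P1=3, P2=4, P3=2) → (P0=0, P1=3, P2=5, P3=0)
step 2: fire T0:  (P0=0, P1=3, P2=5, P3=0) → (P0=3, P1=0, P2=8, P3=3)
step 3: fire T5:  (P0=3, P1=0, P2=8, P3=3) → (P0=2, P1=0, P2=9, P3=1)
step 4: fire T1:  (P0=2, P1=0, P2=9, P3=1) → (P0=3, P1=0, P2=9, P3=4)

(P0=3, P1=0, P2=9, P3=4)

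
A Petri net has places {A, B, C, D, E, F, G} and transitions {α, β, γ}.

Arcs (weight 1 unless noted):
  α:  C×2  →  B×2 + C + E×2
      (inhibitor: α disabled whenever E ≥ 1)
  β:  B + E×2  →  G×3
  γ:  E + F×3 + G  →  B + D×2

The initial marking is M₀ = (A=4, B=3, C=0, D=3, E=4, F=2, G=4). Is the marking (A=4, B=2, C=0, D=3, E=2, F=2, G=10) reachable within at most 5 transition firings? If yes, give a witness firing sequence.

depth 0: 1 marking
depth 1: 2 markings reached so far
depth 2: 3 markings reached so far
depth 3: 3 markings reached so far
(frontier empty at depth 3; search complete)
target is not among the 3 markings reachable within 5 steps

NO — not reachable within 5 firings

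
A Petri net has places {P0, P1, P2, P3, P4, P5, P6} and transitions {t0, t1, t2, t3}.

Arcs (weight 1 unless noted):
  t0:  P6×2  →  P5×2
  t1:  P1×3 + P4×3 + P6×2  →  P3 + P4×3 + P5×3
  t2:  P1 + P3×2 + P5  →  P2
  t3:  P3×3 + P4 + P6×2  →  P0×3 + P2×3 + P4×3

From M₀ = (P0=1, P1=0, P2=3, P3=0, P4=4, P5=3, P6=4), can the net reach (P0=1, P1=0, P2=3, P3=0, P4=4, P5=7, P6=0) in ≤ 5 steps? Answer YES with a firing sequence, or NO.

step 1: fire t0:  (P0=1, P1=0, P2=3, P3=0, P4=4, P5=3, P6=4) → (P0=1, P1=0, P2=3, P3=0, P4=4, P5=5, P6=2)
step 2: fire t0:  (P0=1, P1=0, P2=3, P3=0, P4=4, P5=5, P6=2) → (P0=1, P1=0, P2=3, P3=0, P4=4, P5=7, P6=0)

YES — reachable via ⟨t0, t0⟩ (2 firings)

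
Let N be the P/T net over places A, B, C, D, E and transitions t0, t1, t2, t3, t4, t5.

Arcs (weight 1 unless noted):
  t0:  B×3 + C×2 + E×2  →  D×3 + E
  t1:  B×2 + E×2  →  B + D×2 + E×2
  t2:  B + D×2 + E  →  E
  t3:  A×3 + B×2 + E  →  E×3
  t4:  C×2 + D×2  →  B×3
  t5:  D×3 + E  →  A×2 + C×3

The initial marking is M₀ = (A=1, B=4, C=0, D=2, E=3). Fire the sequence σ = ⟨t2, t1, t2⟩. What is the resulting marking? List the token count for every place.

(A=1, B=1, C=0, D=0, E=3)

step 1: fire t2:  (A=1, B=4, C=0, D=2, E=3) → (A=1, B=3, C=0, D=0, E=3)
step 2: fire t1:  (A=1, B=3, C=0, D=0, E=3) → (A=1, B=2, C=0, D=2, E=3)
step 3: fire t2:  (A=1, B=2, C=0, D=2, E=3) → (A=1, B=1, C=0, D=0, E=3)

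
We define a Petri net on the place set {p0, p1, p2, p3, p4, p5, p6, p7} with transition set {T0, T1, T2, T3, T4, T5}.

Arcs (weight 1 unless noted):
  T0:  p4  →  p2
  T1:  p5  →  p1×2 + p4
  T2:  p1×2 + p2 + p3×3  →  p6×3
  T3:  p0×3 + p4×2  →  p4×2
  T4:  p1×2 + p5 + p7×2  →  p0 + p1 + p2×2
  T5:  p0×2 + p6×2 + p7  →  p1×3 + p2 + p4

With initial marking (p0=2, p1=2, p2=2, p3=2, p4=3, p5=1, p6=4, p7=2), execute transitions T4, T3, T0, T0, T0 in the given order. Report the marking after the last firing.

(p0=0, p1=1, p2=7, p3=2, p4=0, p5=0, p6=4, p7=0)

step 1: fire T4:  (p0=2, p1=2, p2=2, p3=2, p4=3, p5=1, p6=4, p7=2) → (p0=3, p1=1, p2=4, p3=2, p4=3, p5=0, p6=4, p7=0)
step 2: fire T3:  (p0=3, p1=1, p2=4, p3=2, p4=3, p5=0, p6=4, p7=0) → (p0=0, p1=1, p2=4, p3=2, p4=3, p5=0, p6=4, p7=0)
step 3: fire T0:  (p0=0, p1=1, p2=4, p3=2, p4=3, p5=0, p6=4, p7=0) → (p0=0, p1=1, p2=5, p3=2, p4=2, p5=0, p6=4, p7=0)
step 4: fire T0:  (p0=0, p1=1, p2=5, p3=2, p4=2, p5=0, p6=4, p7=0) → (p0=0, p1=1, p2=6, p3=2, p4=1, p5=0, p6=4, p7=0)
step 5: fire T0:  (p0=0, p1=1, p2=6, p3=2, p4=1, p5=0, p6=4, p7=0) → (p0=0, p1=1, p2=7, p3=2, p4=0, p5=0, p6=4, p7=0)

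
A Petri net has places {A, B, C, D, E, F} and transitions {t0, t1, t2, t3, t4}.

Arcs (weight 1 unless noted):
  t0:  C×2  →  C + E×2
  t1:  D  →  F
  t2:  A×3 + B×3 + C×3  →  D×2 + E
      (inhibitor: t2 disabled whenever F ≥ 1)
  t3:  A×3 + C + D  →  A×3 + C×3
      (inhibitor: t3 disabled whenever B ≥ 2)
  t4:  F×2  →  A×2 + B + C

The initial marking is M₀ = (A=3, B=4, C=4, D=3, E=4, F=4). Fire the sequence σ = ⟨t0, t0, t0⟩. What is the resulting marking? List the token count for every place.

(A=3, B=4, C=1, D=3, E=10, F=4)

step 1: fire t0:  (A=3, B=4, C=4, D=3, E=4, F=4) → (A=3, B=4, C=3, D=3, E=6, F=4)
step 2: fire t0:  (A=3, B=4, C=3, D=3, E=6, F=4) → (A=3, B=4, C=2, D=3, E=8, F=4)
step 3: fire t0:  (A=3, B=4, C=2, D=3, E=8, F=4) → (A=3, B=4, C=1, D=3, E=10, F=4)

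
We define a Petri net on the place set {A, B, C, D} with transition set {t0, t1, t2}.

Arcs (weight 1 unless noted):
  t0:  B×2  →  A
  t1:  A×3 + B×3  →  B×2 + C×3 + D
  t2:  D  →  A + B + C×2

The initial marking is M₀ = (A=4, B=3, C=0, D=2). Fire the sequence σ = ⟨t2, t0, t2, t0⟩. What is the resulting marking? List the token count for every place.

step 1: fire t2:  (A=4, B=3, C=0, D=2) → (A=5, B=4, C=2, D=1)
step 2: fire t0:  (A=5, B=4, C=2, D=1) → (A=6, B=2, C=2, D=1)
step 3: fire t2:  (A=6, B=2, C=2, D=1) → (A=7, B=3, C=4, D=0)
step 4: fire t0:  (A=7, B=3, C=4, D=0) → (A=8, B=1, C=4, D=0)

(A=8, B=1, C=4, D=0)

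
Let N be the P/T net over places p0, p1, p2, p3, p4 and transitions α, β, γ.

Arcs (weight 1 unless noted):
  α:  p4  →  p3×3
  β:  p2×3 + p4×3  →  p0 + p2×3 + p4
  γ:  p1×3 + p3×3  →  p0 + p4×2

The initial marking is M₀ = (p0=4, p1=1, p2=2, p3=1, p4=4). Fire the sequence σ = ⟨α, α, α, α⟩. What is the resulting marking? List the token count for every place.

(p0=4, p1=1, p2=2, p3=13, p4=0)

step 1: fire α:  (p0=4, p1=1, p2=2, p3=1, p4=4) → (p0=4, p1=1, p2=2, p3=4, p4=3)
step 2: fire α:  (p0=4, p1=1, p2=2, p3=4, p4=3) → (p0=4, p1=1, p2=2, p3=7, p4=2)
step 3: fire α:  (p0=4, p1=1, p2=2, p3=7, p4=2) → (p0=4, p1=1, p2=2, p3=10, p4=1)
step 4: fire α:  (p0=4, p1=1, p2=2, p3=10, p4=1) → (p0=4, p1=1, p2=2, p3=13, p4=0)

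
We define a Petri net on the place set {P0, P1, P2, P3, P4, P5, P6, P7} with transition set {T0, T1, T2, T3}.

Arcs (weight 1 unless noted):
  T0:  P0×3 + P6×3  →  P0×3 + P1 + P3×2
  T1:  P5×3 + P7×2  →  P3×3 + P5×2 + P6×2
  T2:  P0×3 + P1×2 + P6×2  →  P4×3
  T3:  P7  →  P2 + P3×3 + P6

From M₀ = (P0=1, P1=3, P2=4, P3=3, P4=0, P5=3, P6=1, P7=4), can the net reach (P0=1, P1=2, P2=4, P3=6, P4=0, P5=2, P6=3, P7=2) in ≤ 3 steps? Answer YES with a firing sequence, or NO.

NO — not reachable within 3 firings

depth 0: 1 marking
depth 1: 3 markings reached so far
depth 2: 5 markings reached so far
depth 3: 7 markings reached so far
target is not among the 7 markings reachable within 3 steps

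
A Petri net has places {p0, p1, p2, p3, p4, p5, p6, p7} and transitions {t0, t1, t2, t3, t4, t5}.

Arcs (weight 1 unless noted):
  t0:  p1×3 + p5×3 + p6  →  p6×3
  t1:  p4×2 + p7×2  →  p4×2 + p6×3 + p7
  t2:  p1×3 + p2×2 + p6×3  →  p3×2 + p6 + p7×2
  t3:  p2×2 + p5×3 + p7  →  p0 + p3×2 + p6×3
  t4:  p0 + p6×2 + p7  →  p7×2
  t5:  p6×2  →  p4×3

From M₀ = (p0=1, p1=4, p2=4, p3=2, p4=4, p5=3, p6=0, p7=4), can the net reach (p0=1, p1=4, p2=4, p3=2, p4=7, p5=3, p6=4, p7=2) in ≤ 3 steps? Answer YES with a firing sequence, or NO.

YES — reachable via ⟨t1, t1, t5⟩ (3 firings)

step 1: fire t1:  (p0=1, p1=4, p2=4, p3=2, p4=4, p5=3, p6=0, p7=4) → (p0=1, p1=4, p2=4, p3=2, p4=4, p5=3, p6=3, p7=3)
step 2: fire t1:  (p0=1, p1=4, p2=4, p3=2, p4=4, p5=3, p6=3, p7=3) → (p0=1, p1=4, p2=4, p3=2, p4=4, p5=3, p6=6, p7=2)
step 3: fire t5:  (p0=1, p1=4, p2=4, p3=2, p4=4, p5=3, p6=6, p7=2) → (p0=1, p1=4, p2=4, p3=2, p4=7, p5=3, p6=4, p7=2)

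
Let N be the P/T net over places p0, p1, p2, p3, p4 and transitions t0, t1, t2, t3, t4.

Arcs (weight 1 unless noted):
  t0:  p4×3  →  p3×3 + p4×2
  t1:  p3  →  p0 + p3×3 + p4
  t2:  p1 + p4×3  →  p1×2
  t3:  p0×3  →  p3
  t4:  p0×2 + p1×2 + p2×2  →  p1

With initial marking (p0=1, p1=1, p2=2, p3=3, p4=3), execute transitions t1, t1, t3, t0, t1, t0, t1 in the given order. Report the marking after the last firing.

(p0=2, p1=1, p2=2, p3=18, p4=5)

step 1: fire t1:  (p0=1, p1=1, p2=2, p3=3, p4=3) → (p0=2, p1=1, p2=2, p3=5, p4=4)
step 2: fire t1:  (p0=2, p1=1, p2=2, p3=5, p4=4) → (p0=3, p1=1, p2=2, p3=7, p4=5)
step 3: fire t3:  (p0=3, p1=1, p2=2, p3=7, p4=5) → (p0=0, p1=1, p2=2, p3=8, p4=5)
step 4: fire t0:  (p0=0, p1=1, p2=2, p3=8, p4=5) → (p0=0, p1=1, p2=2, p3=11, p4=4)
step 5: fire t1:  (p0=0, p1=1, p2=2, p3=11, p4=4) → (p0=1, p1=1, p2=2, p3=13, p4=5)
step 6: fire t0:  (p0=1, p1=1, p2=2, p3=13, p4=5) → (p0=1, p1=1, p2=2, p3=16, p4=4)
step 7: fire t1:  (p0=1, p1=1, p2=2, p3=16, p4=4) → (p0=2, p1=1, p2=2, p3=18, p4=5)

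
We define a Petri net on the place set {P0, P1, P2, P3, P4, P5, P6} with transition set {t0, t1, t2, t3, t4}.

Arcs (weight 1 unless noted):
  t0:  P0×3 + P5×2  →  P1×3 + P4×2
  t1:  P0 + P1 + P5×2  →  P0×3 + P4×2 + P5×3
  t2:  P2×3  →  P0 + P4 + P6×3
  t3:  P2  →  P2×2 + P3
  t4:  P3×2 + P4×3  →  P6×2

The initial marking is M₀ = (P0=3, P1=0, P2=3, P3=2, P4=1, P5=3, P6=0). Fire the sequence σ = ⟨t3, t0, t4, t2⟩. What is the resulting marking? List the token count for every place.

(P0=1, P1=3, P2=1, P3=1, P4=1, P5=1, P6=5)

step 1: fire t3:  (P0=3, P1=0, P2=3, P3=2, P4=1, P5=3, P6=0) → (P0=3, P1=0, P2=4, P3=3, P4=1, P5=3, P6=0)
step 2: fire t0:  (P0=3, P1=0, P2=4, P3=3, P4=1, P5=3, P6=0) → (P0=0, P1=3, P2=4, P3=3, P4=3, P5=1, P6=0)
step 3: fire t4:  (P0=0, P1=3, P2=4, P3=3, P4=3, P5=1, P6=0) → (P0=0, P1=3, P2=4, P3=1, P4=0, P5=1, P6=2)
step 4: fire t2:  (P0=0, P1=3, P2=4, P3=1, P4=0, P5=1, P6=2) → (P0=1, P1=3, P2=1, P3=1, P4=1, P5=1, P6=5)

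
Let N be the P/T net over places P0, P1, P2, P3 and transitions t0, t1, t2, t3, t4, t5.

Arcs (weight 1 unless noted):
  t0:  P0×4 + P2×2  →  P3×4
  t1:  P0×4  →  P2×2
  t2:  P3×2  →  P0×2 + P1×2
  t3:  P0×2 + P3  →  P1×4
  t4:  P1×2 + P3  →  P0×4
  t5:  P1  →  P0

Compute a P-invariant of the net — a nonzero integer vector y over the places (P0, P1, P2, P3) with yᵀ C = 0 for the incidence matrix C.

Incidence matrix C (rows=places, cols=transitions):
       t0   t1   t2   t3   t4   t5
   P0  -4   -4    2   -2    4    1
   P1   0    0    2    4   -2   -1
   P2  -2    2    0    0    0    0
   P3   4    0   -2   -1   -1    0

Candidate y = [1, 1, 2, 2]; check y·C column-wise:
  col t0: 1·-4 + 1·0 + 2·-2 + 2·4 = 0
  col t1: 1·-4 + 1·0 + 2·2 + 2·0 = 0
  col t2: 1·2 + 1·2 + 2·0 + 2·-2 = 0
  col t3: 1·-2 + 1·4 + 2·0 + 2·-1 = 0
  col t4: 1·4 + 1·-2 + 2·0 + 2·-1 = 0
  col t5: 1·1 + 1·-1 + 2·0 + 2·0 = 0

y = (P0:1, P1:1, P2:2, P3:2)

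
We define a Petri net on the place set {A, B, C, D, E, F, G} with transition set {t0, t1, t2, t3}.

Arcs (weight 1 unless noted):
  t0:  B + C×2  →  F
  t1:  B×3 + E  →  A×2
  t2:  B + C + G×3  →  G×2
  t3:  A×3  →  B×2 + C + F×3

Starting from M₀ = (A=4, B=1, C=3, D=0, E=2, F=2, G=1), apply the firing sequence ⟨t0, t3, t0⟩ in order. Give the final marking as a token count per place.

step 1: fire t0:  (A=4, B=1, C=3, D=0, E=2, F=2, G=1) → (A=4, B=0, C=1, D=0, E=2, F=3, G=1)
step 2: fire t3:  (A=4, B=0, C=1, D=0, E=2, F=3, G=1) → (A=1, B=2, C=2, D=0, E=2, F=6, G=1)
step 3: fire t0:  (A=1, B=2, C=2, D=0, E=2, F=6, G=1) → (A=1, B=1, C=0, D=0, E=2, F=7, G=1)

(A=1, B=1, C=0, D=0, E=2, F=7, G=1)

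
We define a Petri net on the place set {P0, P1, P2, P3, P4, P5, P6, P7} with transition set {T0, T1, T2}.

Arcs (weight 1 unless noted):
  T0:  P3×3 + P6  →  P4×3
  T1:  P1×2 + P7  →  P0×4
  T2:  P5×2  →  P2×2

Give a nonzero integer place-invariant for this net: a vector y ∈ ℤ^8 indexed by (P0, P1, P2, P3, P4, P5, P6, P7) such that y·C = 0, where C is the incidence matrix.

Incidence matrix C (rows=places, cols=transitions):
       T0   T1   T2
   P0   0    4    0
   P1   0   -2    0
   P2   0    0    2
   P3  -3    0    0
   P4   3    0    0
   P5   0    0   -2
   P6  -1    0    0
   P7   0   -1    0

Candidate y = [1, 2, 0, 0, 0, 0, 0, 0]; check y·C column-wise:
  col T0: 1·0 + 2·0 + 0·-3 + 0·3 + 0·-1 = 0
  col T1: 1·4 + 2·-2 + 0·-1 = 0
  col T2: 1·0 + 2·0 + 0·2 + 0·-2 = 0

y = (P0:1, P1:2, P2:0, P3:0, P4:0, P5:0, P6:0, P7:0)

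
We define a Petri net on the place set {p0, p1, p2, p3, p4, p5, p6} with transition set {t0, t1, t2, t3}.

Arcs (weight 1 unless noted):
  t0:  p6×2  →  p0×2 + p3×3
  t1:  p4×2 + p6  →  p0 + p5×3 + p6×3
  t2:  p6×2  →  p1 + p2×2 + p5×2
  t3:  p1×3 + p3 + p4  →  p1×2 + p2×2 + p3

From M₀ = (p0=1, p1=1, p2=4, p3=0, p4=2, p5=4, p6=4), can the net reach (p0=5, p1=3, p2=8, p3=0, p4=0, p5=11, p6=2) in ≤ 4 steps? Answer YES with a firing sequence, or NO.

depth 0: 1 marking
depth 1: 4 markings reached so far
depth 2: 9 markings reached so far
depth 3: 12 markings reached so far
depth 4: 16 markings reached so far
target is not among the 16 markings reachable within 4 steps

NO — not reachable within 4 firings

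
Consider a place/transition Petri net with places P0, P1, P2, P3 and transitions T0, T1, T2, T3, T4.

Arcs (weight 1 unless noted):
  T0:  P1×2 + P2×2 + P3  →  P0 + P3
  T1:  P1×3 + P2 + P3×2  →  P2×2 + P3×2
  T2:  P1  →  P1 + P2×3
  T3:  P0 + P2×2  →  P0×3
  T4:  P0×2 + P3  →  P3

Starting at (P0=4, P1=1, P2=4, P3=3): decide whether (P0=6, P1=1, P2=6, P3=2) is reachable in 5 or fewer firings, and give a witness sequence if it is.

depth 0: 1 marking
depth 1: 4 markings reached so far
depth 2: 10 markings reached so far
depth 3: 18 markings reached so far
depth 4: 29 markings reached so far
depth 5: 42 markings reached so far
target is not among the 42 markings reachable within 5 steps

NO — not reachable within 5 firings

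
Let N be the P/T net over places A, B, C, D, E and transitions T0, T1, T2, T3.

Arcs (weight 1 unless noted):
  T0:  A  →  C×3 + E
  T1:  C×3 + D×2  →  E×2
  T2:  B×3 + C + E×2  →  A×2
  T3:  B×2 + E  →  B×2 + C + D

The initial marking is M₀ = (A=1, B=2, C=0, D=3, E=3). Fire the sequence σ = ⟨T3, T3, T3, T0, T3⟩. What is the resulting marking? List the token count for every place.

step 1: fire T3:  (A=1, B=2, C=0, D=3, E=3) → (A=1, B=2, C=1, D=4, E=2)
step 2: fire T3:  (A=1, B=2, C=1, D=4, E=2) → (A=1, B=2, C=2, D=5, E=1)
step 3: fire T3:  (A=1, B=2, C=2, D=5, E=1) → (A=1, B=2, C=3, D=6, E=0)
step 4: fire T0:  (A=1, B=2, C=3, D=6, E=0) → (A=0, B=2, C=6, D=6, E=1)
step 5: fire T3:  (A=0, B=2, C=6, D=6, E=1) → (A=0, B=2, C=7, D=7, E=0)

(A=0, B=2, C=7, D=7, E=0)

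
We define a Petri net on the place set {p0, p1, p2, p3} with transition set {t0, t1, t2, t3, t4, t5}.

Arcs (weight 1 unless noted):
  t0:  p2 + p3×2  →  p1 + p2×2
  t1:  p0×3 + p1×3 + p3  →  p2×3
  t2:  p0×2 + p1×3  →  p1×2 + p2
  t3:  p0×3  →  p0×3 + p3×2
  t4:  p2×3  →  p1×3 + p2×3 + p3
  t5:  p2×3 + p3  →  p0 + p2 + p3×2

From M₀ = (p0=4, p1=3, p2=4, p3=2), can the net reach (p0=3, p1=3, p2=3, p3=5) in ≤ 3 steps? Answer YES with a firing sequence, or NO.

NO — not reachable within 3 firings

depth 0: 1 marking
depth 1: 7 markings reached so far
depth 2: 22 markings reached so far
depth 3: 56 markings reached so far
target is not among the 56 markings reachable within 3 steps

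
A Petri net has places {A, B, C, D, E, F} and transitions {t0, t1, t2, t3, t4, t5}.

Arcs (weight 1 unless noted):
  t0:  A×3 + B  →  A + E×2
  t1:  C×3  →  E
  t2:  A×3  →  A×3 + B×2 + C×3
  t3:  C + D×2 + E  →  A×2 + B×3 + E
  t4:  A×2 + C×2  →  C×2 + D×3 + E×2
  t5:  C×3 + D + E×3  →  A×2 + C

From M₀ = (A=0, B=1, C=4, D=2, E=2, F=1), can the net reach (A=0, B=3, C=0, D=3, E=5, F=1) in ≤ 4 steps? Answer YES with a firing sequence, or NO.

depth 0: 1 marking
depth 1: 3 markings reached so far
depth 2: 5 markings reached so far
depth 3: 8 markings reached so far
depth 4: 10 markings reached so far
target is not among the 10 markings reachable within 4 steps

NO — not reachable within 4 firings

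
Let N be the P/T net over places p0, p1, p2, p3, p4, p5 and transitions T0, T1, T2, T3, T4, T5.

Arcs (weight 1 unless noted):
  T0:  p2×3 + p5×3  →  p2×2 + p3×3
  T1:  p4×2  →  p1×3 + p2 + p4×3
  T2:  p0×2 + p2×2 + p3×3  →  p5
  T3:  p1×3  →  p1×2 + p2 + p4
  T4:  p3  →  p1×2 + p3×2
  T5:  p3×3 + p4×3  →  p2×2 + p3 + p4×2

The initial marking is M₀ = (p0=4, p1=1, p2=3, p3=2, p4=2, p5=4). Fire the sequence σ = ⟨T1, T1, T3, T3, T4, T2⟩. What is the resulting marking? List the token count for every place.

(p0=2, p1=7, p2=5, p3=0, p4=6, p5=5)

step 1: fire T1:  (p0=4, p1=1, p2=3, p3=2, p4=2, p5=4) → (p0=4, p1=4, p2=4, p3=2, p4=3, p5=4)
step 2: fire T1:  (p0=4, p1=4, p2=4, p3=2, p4=3, p5=4) → (p0=4, p1=7, p2=5, p3=2, p4=4, p5=4)
step 3: fire T3:  (p0=4, p1=7, p2=5, p3=2, p4=4, p5=4) → (p0=4, p1=6, p2=6, p3=2, p4=5, p5=4)
step 4: fire T3:  (p0=4, p1=6, p2=6, p3=2, p4=5, p5=4) → (p0=4, p1=5, p2=7, p3=2, p4=6, p5=4)
step 5: fire T4:  (p0=4, p1=5, p2=7, p3=2, p4=6, p5=4) → (p0=4, p1=7, p2=7, p3=3, p4=6, p5=4)
step 6: fire T2:  (p0=4, p1=7, p2=7, p3=3, p4=6, p5=4) → (p0=2, p1=7, p2=5, p3=0, p4=6, p5=5)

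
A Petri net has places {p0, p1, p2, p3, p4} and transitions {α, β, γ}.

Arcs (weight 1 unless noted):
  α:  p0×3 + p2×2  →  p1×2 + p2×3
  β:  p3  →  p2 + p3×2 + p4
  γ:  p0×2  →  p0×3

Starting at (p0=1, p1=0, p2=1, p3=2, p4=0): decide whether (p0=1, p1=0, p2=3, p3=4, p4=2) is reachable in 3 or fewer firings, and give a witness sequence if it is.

YES — reachable via ⟨β, β⟩ (2 firings)

step 1: fire β:  (p0=1, p1=0, p2=1, p3=2, p4=0) → (p0=1, p1=0, p2=2, p3=3, p4=1)
step 2: fire β:  (p0=1, p1=0, p2=2, p3=3, p4=1) → (p0=1, p1=0, p2=3, p3=4, p4=2)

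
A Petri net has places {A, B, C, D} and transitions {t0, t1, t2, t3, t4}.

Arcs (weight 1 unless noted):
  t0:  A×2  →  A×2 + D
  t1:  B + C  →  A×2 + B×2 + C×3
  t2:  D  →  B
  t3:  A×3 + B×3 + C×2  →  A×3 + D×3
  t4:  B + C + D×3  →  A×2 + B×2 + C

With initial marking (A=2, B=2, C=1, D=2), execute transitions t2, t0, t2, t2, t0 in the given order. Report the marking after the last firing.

step 1: fire t2:  (A=2, B=2, C=1, D=2) → (A=2, B=3, C=1, D=1)
step 2: fire t0:  (A=2, B=3, C=1, D=1) → (A=2, B=3, C=1, D=2)
step 3: fire t2:  (A=2, B=3, C=1, D=2) → (A=2, B=4, C=1, D=1)
step 4: fire t2:  (A=2, B=4, C=1, D=1) → (A=2, B=5, C=1, D=0)
step 5: fire t0:  (A=2, B=5, C=1, D=0) → (A=2, B=5, C=1, D=1)

(A=2, B=5, C=1, D=1)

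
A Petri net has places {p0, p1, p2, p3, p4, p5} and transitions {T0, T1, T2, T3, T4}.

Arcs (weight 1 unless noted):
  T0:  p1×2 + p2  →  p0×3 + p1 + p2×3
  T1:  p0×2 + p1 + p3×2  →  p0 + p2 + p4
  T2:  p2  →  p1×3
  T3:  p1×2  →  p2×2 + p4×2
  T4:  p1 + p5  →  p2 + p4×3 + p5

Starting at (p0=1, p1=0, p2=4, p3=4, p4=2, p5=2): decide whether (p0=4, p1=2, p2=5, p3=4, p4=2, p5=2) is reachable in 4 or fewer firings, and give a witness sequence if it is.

YES — reachable via ⟨T2, T0⟩ (2 firings)

step 1: fire T2:  (p0=1, p1=0, p2=4, p3=4, p4=2, p5=2) → (p0=1, p1=3, p2=3, p3=4, p4=2, p5=2)
step 2: fire T0:  (p0=1, p1=3, p2=3, p3=4, p4=2, p5=2) → (p0=4, p1=2, p2=5, p3=4, p4=2, p5=2)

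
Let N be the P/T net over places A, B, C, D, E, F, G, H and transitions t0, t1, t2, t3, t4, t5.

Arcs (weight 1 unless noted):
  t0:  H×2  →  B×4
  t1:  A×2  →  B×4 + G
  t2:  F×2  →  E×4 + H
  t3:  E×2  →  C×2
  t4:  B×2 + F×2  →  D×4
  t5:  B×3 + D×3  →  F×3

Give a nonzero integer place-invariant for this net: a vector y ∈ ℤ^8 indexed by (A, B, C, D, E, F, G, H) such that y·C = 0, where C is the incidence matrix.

y = (A:1, B:0, C:0, D:0, E:0, F:0, G:2, H:0)

Incidence matrix C (rows=places, cols=transitions):
       t0   t1   t2   t3   t4   t5
    A   0   -2    0    0    0    0
    B   4    4    0    0   -2   -3
    C   0    0    0    2    0    0
    D   0    0    0    0    4   -3
    E   0    0    4   -2    0    0
    F   0    0   -2    0   -2    3
    G   0    1    0    0    0    0
    H  -2    0    1    0    0    0

Candidate y = [1, 0, 0, 0, 0, 0, 2, 0]; check y·C column-wise:
  col t0: 1·0 + 0·4 + 2·0 + 0·-2 = 0
  col t1: 1·-2 + 0·4 + 2·1 = 0
  col t2: 1·0 + 0·4 + 0·-2 + 2·0 + 0·1 = 0
  col t3: 1·0 + 0·2 + 0·-2 + 2·0 = 0
  col t4: 1·0 + 0·-2 + 0·4 + 0·-2 + 2·0 = 0
  col t5: 1·0 + 0·-3 + 0·-3 + 0·3 + 2·0 = 0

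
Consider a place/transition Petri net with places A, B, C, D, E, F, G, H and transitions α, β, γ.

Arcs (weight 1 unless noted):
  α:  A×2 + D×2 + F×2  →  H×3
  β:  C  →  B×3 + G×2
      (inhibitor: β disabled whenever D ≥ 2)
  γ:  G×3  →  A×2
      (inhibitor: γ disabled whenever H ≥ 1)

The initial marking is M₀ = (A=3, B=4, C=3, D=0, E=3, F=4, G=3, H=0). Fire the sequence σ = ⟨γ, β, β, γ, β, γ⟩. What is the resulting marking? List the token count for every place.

(A=9, B=13, C=0, D=0, E=3, F=4, G=0, H=0)

step 1: fire γ:  (A=3, B=4, C=3, D=0, E=3, F=4, G=3, H=0) → (A=5, B=4, C=3, D=0, E=3, F=4, G=0, H=0)
step 2: fire β:  (A=5, B=4, C=3, D=0, E=3, F=4, G=0, H=0) → (A=5, B=7, C=2, D=0, E=3, F=4, G=2, H=0)
step 3: fire β:  (A=5, B=7, C=2, D=0, E=3, F=4, G=2, H=0) → (A=5, B=10, C=1, D=0, E=3, F=4, G=4, H=0)
step 4: fire γ:  (A=5, B=10, C=1, D=0, E=3, F=4, G=4, H=0) → (A=7, B=10, C=1, D=0, E=3, F=4, G=1, H=0)
step 5: fire β:  (A=7, B=10, C=1, D=0, E=3, F=4, G=1, H=0) → (A=7, B=13, C=0, D=0, E=3, F=4, G=3, H=0)
step 6: fire γ:  (A=7, B=13, C=0, D=0, E=3, F=4, G=3, H=0) → (A=9, B=13, C=0, D=0, E=3, F=4, G=0, H=0)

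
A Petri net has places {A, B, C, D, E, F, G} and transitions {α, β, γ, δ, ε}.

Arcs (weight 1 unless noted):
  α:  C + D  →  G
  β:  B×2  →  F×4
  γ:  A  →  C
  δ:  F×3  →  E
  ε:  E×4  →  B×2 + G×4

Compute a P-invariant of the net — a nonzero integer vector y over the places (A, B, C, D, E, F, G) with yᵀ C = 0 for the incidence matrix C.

Incidence matrix C (rows=places, cols=transitions):
        α    β    γ    δ    ε
    A   0    0   -1    0    0
    B   0   -2    0    0    2
    C  -1    0    1    0    0
    D  -1    0    0    0    0
    E   0    0    0    1   -4
    F   0    4    0   -3    0
    G   1    0    0    0    4

Candidate y = [1, 0, 1, -1, 0, 0, 0]; check y·C column-wise:
  col α: 1·0 + 1·-1 + -1·-1 + 0·1 = 0
  col β: 1·0 + 0·-2 + 1·0 + -1·0 + 0·4 = 0
  col γ: 1·-1 + 1·1 + -1·0 = 0
  col δ: 1·0 + 1·0 + -1·0 + 0·1 + 0·-3 = 0
  col ε: 1·0 + 0·2 + 1·0 + -1·0 + 0·-4 + 0·4 = 0

y = (A:1, B:0, C:1, D:-1, E:0, F:0, G:0)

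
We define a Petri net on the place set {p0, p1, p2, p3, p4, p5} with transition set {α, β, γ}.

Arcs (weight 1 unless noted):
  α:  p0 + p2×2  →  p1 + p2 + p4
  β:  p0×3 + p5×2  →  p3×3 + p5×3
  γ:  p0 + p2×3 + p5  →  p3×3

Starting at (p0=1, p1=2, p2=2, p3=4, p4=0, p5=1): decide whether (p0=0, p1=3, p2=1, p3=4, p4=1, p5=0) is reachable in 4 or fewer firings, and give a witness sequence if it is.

depth 0: 1 marking
depth 1: 2 markings reached so far
depth 2: 2 markings reached so far
(frontier empty at depth 2; search complete)
target is not among the 2 markings reachable within 4 steps

NO — not reachable within 4 firings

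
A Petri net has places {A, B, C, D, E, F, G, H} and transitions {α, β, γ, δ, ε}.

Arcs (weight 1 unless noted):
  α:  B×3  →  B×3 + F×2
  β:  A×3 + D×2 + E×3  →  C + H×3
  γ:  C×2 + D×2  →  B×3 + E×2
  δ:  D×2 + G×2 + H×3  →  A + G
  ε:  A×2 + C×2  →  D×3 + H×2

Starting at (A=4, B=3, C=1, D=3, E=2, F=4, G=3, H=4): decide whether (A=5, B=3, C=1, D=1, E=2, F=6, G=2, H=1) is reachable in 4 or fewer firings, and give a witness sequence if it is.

step 1: fire α:  (A=4, B=3, C=1, D=3, E=2, F=4, G=3, H=4) → (A=4, B=3, C=1, D=3, E=2, F=6, G=3, H=4)
step 2: fire δ:  (A=4, B=3, C=1, D=3, E=2, F=6, G=3, H=4) → (A=5, B=3, C=1, D=1, E=2, F=6, G=2, H=1)

YES — reachable via ⟨α, δ⟩ (2 firings)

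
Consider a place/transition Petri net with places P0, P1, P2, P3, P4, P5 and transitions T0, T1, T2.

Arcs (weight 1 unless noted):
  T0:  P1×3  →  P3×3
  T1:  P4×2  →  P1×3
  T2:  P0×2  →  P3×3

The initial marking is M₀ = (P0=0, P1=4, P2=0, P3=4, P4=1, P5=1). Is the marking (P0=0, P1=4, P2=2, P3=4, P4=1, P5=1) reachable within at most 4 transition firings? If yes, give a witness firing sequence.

NO — not reachable within 4 firings

depth 0: 1 marking
depth 1: 2 markings reached so far
depth 2: 2 markings reached so far
(frontier empty at depth 2; search complete)
target is not among the 2 markings reachable within 4 steps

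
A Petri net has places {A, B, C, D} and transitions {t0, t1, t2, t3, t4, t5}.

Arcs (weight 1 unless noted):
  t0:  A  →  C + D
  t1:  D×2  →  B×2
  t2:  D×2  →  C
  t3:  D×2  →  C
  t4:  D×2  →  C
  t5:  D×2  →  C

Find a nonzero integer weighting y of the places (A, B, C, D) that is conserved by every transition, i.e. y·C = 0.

y = (A:3, B:1, C:2, D:1)

Incidence matrix C (rows=places, cols=transitions):
       t0   t1   t2   t3   t4   t5
    A  -1    0    0    0    0    0
    B   0    2    0    0    0    0
    C   1    0    1    1    1    1
    D   1   -2   -2   -2   -2   -2

Candidate y = [3, 1, 2, 1]; check y·C column-wise:
  col t0: 3·-1 + 1·0 + 2·1 + 1·1 = 0
  col t1: 3·0 + 1·2 + 2·0 + 1·-2 = 0
  col t2: 3·0 + 1·0 + 2·1 + 1·-2 = 0
  col t3: 3·0 + 1·0 + 2·1 + 1·-2 = 0
  col t4: 3·0 + 1·0 + 2·1 + 1·-2 = 0
  col t5: 3·0 + 1·0 + 2·1 + 1·-2 = 0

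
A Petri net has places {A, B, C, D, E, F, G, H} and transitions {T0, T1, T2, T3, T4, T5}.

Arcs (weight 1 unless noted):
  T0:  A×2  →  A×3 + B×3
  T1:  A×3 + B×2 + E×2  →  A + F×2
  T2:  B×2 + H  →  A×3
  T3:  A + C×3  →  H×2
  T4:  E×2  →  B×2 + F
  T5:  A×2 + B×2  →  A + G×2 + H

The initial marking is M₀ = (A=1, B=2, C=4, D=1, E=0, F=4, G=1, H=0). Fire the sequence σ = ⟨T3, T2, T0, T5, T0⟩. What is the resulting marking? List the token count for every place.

(A=4, B=4, C=1, D=1, E=0, F=4, G=3, H=2)

step 1: fire T3:  (A=1, B=2, C=4, D=1, E=0, F=4, G=1, H=0) → (A=0, B=2, C=1, D=1, E=0, F=4, G=1, H=2)
step 2: fire T2:  (A=0, B=2, C=1, D=1, E=0, F=4, G=1, H=2) → (A=3, B=0, C=1, D=1, E=0, F=4, G=1, H=1)
step 3: fire T0:  (A=3, B=0, C=1, D=1, E=0, F=4, G=1, H=1) → (A=4, B=3, C=1, D=1, E=0, F=4, G=1, H=1)
step 4: fire T5:  (A=4, B=3, C=1, D=1, E=0, F=4, G=1, H=1) → (A=3, B=1, C=1, D=1, E=0, F=4, G=3, H=2)
step 5: fire T0:  (A=3, B=1, C=1, D=1, E=0, F=4, G=3, H=2) → (A=4, B=4, C=1, D=1, E=0, F=4, G=3, H=2)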